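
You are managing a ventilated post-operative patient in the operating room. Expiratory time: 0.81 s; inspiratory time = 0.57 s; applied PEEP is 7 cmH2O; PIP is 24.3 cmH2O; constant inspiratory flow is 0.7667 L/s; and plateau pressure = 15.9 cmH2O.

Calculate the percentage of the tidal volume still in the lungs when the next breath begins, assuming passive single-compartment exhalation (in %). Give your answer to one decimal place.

22.2

Vt = flow × Ti = 0.7667 L/s × 0.57 s × 1000 mL/L = 437.02 mL.
R = (PIP − Pplat)/V̇ = (24.3 − 15.9) / 0.7667 = 8.4/0.7667 = 10.956 cmH2O·s/L.
C = Vt/(Pplat − PEEP) = 437.02 / (15.9 − 7) = 437.02/8.9 = 49.103 mL/cmH2O.
τ = R × C = 10.956 × 0.0491 L/cmH2O = 0.5379 s.
Fraction remaining at end-expiration = e^(−Te/τ) = e^(−0.81/0.5379) = 0.2218 → 22.18%.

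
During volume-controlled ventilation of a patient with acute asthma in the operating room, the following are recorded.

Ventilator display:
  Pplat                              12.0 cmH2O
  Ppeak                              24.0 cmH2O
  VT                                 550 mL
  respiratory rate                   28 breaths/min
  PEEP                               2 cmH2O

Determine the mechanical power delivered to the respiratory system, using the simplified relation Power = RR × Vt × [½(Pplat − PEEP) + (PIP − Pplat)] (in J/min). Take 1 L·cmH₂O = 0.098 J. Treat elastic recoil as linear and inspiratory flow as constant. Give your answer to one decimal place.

25.7

Per-breath work = Vt × [½(Pplat−PEEP) + (PIP−Pplat)] = 0.550 × [0.5×10.0 + 12.0] = 0.550 × 17.0 = 9.35 L·cmH2O.
Power = 28 × 9.35 = 261.8 L·cmH2O/min.
× 0.098 J/(L·cmH2O) → 25.656 J/min.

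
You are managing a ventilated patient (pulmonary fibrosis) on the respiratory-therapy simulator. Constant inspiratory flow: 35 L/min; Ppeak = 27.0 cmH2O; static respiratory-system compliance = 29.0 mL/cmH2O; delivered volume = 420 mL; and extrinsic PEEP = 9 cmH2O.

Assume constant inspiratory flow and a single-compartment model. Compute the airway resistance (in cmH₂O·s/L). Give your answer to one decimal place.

6.0

Flow: 35 L/min ÷ 60 = 0.5833 L/s.
Equation of motion (constant flow): PIP = Vt/C + R·V̇ + PEEP.
R·V̇ = PIP − Vt/C − PEEP = 27.0 − 420/29.0 − 9 = 27.0 − 14.483 − 9 = 3.517 cmH2O.
R = 3.517 / 0.5833 = 6.029 cmH2O·s/L.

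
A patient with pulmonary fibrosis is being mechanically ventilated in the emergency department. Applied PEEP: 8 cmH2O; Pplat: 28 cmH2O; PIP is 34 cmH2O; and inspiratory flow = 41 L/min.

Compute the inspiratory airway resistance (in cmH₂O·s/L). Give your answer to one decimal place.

Flow: 41 L/min ÷ 60 = 0.6833 L/s.
Raw = (PIP − Pplat) / flow = (34 − 28) / 0.6833 = 6.0 / 0.6833 = 8.781 cmH2O·s/L.

8.8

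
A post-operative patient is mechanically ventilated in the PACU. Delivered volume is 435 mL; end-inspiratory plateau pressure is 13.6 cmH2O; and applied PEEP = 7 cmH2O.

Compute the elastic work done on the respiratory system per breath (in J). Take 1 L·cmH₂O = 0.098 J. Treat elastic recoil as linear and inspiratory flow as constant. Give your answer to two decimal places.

0.14

Elastic work ≈ ½ × (Pplat − PEEP) × Vt = 0.5 × (13.6 − 7) × 0.435 L = 0.5 × 6.6 × 0.435 = 1.436 L·cmH2O.
× 0.098 J/(L·cmH2O) → 0.1407 J.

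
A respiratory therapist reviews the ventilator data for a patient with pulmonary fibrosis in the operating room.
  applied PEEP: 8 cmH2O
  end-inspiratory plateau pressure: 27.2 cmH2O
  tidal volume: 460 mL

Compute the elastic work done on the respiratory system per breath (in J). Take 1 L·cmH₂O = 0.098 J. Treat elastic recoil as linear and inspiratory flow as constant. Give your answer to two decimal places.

0.43

Elastic work ≈ ½ × (Pplat − PEEP) × Vt = 0.5 × (27.2 − 8) × 0.460 L = 0.5 × 19.2 × 0.460 = 4.416 L·cmH2O.
× 0.098 J/(L·cmH2O) → 0.4328 J.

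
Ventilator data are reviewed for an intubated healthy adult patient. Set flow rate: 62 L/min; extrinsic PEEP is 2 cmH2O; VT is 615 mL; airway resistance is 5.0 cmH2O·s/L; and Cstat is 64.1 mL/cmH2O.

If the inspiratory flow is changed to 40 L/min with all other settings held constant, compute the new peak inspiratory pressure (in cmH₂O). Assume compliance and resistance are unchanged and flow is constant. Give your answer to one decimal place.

Flow: 62 L/min ÷ 60 = 1.0333 L/s.
New flow: 40 L/min ÷ 60 = 0.6667 L/s.
PIP = Vt/C + R·V̇ + PEEP (constant-flow equation of motion).
Only the resistive term changes: ΔPIP = R × ΔV̇ = 5.0 × (0.6667 − 1.0333) = 5.0 × -0.3666 = -1.833 cmH2O.
Original PIP = 615/64.1 + 5.0×1.0333 + 2 = 16.761 cmH2O; new PIP = 16.761 + (-1.833) = 14.928 cmH2O.

14.9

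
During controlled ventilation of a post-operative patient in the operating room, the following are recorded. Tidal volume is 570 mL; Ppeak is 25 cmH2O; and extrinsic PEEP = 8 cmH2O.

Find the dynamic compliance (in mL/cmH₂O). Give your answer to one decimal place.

33.5

Dynamic compliance = Vt / (PIP − PEEP) = 570 / (25 − 8) = 570 / 17.0 = 33.529 mL/cmH2O.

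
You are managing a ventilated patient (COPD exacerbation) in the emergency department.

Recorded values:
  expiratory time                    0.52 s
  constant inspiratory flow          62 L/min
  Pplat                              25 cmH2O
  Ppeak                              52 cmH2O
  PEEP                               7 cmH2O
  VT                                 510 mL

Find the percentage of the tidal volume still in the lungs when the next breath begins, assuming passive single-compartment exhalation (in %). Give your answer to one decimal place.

Flow: 62 L/min ÷ 60 = 1.0333 L/s.
R = (PIP − Pplat)/V̇ = (52 − 25) / 1.0333 = 27.0/1.0333 = 26.13 cmH2O·s/L.
C = Vt/(Pplat − PEEP) = 510.0 / (25 − 7) = 510.0/18.0 = 28.333 mL/cmH2O.
τ = R × C = 26.13 × 0.02833 L/cmH2O = 0.7403 s.
Fraction remaining at end-expiration = e^(−Te/τ) = e^(−0.52/0.7403) = 0.4954 → 49.54%.

49.5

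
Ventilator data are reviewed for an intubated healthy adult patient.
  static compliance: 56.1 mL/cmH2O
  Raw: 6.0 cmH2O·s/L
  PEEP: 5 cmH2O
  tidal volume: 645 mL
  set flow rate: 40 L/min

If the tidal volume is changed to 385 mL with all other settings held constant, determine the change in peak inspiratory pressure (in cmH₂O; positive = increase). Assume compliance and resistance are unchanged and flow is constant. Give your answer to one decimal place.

PIP = Vt/C + R·V̇ + PEEP (constant-flow equation of motion).
Only the elastic term changes: ΔPIP = ΔVt / C = (385 − 645) / 56.1 = -4.635 cmH2O.

-4.6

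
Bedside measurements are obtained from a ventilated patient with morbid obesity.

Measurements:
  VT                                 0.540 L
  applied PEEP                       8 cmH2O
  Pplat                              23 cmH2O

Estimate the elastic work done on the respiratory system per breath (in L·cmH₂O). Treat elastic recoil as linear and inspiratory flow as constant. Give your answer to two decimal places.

4.05

Elastic work ≈ ½ × (Pplat − PEEP) × Vt = 0.5 × (23 − 8) × 0.540 L = 0.5 × 15.0 × 0.540 = 4.05 L·cmH2O.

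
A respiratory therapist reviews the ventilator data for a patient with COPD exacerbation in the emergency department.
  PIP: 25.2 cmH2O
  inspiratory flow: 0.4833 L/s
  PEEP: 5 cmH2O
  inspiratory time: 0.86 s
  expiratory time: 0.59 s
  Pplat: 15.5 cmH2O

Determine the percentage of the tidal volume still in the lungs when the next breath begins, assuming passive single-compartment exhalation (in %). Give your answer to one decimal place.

47.6

Vt = flow × Ti = 0.4833 L/s × 0.86 s × 1000 mL/L = 415.64 mL.
R = (PIP − Pplat)/V̇ = (25.2 − 15.5) / 0.4833 = 9.7/0.4833 = 20.07 cmH2O·s/L.
C = Vt/(Pplat − PEEP) = 415.64 / (15.5 − 5) = 415.64/10.5 = 39.585 mL/cmH2O.
τ = R × C = 20.07 × 0.03959 L/cmH2O = 0.7946 s.
Fraction remaining at end-expiration = e^(−Te/τ) = e^(−0.59/0.7946) = 0.4759 → 47.59%.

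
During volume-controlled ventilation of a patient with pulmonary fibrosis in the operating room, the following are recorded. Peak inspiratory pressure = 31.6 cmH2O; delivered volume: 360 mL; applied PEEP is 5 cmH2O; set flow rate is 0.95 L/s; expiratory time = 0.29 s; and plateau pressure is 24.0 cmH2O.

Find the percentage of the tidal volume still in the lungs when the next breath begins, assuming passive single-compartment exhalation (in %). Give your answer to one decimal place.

14.8

R = (PIP − Pplat)/V̇ = (31.6 − 24.0) / 0.95 = 7.6/0.95 = 8.0 cmH2O·s/L.
C = Vt/(Pplat − PEEP) = 360.0 / (24.0 − 5) = 360.0/19.0 = 18.947 mL/cmH2O.
τ = R × C = 8.0 × 0.01895 L/cmH2O = 0.1516 s.
Fraction remaining at end-expiration = e^(−Te/τ) = e^(−0.29/0.1516) = 0.1476 → 14.76%.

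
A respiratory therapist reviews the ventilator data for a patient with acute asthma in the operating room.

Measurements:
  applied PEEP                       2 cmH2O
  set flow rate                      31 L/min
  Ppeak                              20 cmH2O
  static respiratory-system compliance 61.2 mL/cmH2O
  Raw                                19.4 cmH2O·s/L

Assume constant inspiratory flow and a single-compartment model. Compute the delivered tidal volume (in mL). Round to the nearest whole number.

Flow: 31 L/min ÷ 60 = 0.5167 L/s.
Equation of motion (constant flow): PIP = Vt/C + R·V̇ + PEEP.
Vt/C = PIP − R·V̇ − PEEP = 20 − 10.024 − 2 = 7.976 cmH2O.
Vt = C × 7.976 = 61.2 × 7.976 = 488.13 mL.

488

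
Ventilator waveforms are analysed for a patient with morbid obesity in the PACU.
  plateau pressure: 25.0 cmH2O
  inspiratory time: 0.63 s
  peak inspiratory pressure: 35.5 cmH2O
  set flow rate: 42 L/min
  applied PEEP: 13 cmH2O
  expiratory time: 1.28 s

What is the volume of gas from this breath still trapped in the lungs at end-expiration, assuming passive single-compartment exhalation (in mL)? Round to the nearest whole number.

43

Flow: 42 L/min ÷ 60 = 0.7 L/s.
Vt = flow × Ti = 0.7 L/s × 0.63 s × 1000 mL/L = 441.0 mL.
R = (PIP − Pplat)/V̇ = (35.5 − 25.0) / 0.7 = 10.5/0.7 = 15.0 cmH2O·s/L.
C = Vt/(Pplat − PEEP) = 441.0 / (25.0 − 13) = 441.0/12.0 = 36.75 mL/cmH2O.
τ = R × C = 15.0 × 0.03675 L/cmH2O = 0.5513 s.
Fraction remaining = e^(−Te/τ) = e^(−1.28/0.5513) = 0.0981.
Trapped volume = 441.0 × 0.0981 = 43.262 mL.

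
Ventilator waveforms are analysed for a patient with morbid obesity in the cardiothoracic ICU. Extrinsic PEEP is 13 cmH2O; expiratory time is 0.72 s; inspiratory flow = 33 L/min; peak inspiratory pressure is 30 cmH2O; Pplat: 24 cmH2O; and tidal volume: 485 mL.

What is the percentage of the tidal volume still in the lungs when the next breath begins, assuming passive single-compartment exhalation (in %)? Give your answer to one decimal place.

Flow: 33 L/min ÷ 60 = 0.55 L/s.
R = (PIP − Pplat)/V̇ = (30 − 24) / 0.55 = 6.0/0.55 = 10.909 cmH2O·s/L.
C = Vt/(Pplat − PEEP) = 485.0 / (24 − 13) = 485.0/11.0 = 44.091 mL/cmH2O.
τ = R × C = 10.909 × 0.04409 L/cmH2O = 0.481 s.
Fraction remaining at end-expiration = e^(−Te/τ) = e^(−0.72/0.481) = 0.2238 → 22.38%.

22.4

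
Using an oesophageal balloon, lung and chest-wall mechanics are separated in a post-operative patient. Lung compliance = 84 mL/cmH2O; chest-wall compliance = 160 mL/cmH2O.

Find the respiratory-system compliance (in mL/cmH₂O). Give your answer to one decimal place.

55.1

Lung and chest wall are elastances in series: 1/Crs = 1/CL + 1/Ccw.
1/Crs = 1/84 + 1/160 = 0.01815.
Crs = 55.096 mL/cmH2O.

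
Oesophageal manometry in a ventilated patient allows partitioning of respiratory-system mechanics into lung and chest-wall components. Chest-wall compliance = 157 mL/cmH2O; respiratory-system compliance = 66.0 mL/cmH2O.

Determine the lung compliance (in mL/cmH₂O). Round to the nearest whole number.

1/CL = 1/Crs − 1/Ccw.
1/CL = 1/66.0 − 1/157 = 0.008782.
CL = 113.87 mL/cmH2O.

114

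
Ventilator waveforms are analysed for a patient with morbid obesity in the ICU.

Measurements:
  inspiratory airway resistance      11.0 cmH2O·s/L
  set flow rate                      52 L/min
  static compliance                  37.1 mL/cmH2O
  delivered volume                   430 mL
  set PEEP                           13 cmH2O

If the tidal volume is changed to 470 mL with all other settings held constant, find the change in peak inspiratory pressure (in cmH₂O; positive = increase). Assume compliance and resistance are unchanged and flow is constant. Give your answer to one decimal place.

1.1

PIP = Vt/C + R·V̇ + PEEP (constant-flow equation of motion).
Only the elastic term changes: ΔPIP = ΔVt / C = (470 − 430) / 37.1 = 1.078 cmH2O.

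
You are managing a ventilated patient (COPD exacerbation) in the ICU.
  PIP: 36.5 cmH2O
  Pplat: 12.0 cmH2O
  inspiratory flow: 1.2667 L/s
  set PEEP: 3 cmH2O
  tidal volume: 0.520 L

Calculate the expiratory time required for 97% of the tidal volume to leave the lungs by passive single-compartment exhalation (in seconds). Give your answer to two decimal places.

R = (PIP − Pplat)/V̇ = (36.5 − 12.0) / 1.2667 = 24.5/1.2667 = 19.342 cmH2O·s/L.
C = Vt/(Pplat − PEEP) = 520.0 / (12.0 − 3) = 520.0/9.0 = 57.778 mL/cmH2O.
τ = R × C = 19.342 × 0.05778 L/cmH2O = 1.118 s.
t = −τ·ln(1 − 0.97) = −1.118·ln(0.03) = 3.92 s.

3.92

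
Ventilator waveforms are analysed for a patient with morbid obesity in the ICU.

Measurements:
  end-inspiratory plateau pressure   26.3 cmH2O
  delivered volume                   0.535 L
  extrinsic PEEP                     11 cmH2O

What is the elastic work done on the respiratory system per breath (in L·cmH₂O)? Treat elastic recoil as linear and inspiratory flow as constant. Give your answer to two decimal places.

4.09

Elastic work ≈ ½ × (Pplat − PEEP) × Vt = 0.5 × (26.3 − 11) × 0.535 L = 0.5 × 15.3 × 0.535 = 4.093 L·cmH2O.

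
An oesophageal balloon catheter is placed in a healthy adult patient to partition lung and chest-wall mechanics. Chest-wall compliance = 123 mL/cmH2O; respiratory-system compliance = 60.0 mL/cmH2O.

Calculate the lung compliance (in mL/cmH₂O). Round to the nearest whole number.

117

1/CL = 1/Crs − 1/Ccw.
1/CL = 1/60.0 − 1/123 = 0.008537.
CL = 117.14 mL/cmH2O.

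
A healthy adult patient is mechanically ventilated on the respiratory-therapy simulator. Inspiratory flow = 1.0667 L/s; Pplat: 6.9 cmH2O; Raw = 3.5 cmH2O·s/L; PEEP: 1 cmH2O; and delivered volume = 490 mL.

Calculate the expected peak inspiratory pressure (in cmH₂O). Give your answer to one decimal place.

10.6

PIP = Pplat + Raw × flow = 6.9 + 3.5 × 1.0667 = 6.9 + 3.733 = 10.633 cmH2O.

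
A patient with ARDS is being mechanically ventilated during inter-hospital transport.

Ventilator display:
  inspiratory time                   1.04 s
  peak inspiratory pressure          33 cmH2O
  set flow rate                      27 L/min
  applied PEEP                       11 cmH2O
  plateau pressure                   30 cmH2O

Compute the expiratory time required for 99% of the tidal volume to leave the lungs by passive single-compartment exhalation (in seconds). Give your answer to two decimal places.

Flow: 27 L/min ÷ 60 = 0.45 L/s.
Vt = flow × Ti = 0.45 L/s × 1.04 s × 1000 mL/L = 468.0 mL.
R = (PIP − Pplat)/V̇ = (33 − 30) / 0.45 = 3.0/0.45 = 6.667 cmH2O·s/L.
C = Vt/(Pplat − PEEP) = 468.0 / (30 − 11) = 468.0/19.0 = 24.632 mL/cmH2O.
τ = R × C = 6.667 × 0.02463 L/cmH2O = 0.1642 s.
t = −τ·ln(1 − 0.99) = −0.1642·ln(0.01) = 0.7562 s.

0.76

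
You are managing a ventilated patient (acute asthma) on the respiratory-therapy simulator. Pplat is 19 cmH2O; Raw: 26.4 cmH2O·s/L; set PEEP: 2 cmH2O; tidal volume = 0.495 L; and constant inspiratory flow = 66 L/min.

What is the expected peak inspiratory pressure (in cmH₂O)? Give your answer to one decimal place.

48.0

Flow: 66 L/min ÷ 60 = 1.1 L/s.
PIP = Pplat + Raw × flow = 19 + 26.4 × 1.1 = 19 + 29.04 = 48.04 cmH2O.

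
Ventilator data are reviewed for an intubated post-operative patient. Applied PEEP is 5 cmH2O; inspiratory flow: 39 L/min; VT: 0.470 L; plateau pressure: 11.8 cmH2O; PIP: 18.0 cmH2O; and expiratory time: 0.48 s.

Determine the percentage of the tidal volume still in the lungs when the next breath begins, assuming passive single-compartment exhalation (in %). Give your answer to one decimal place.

48.3

Flow: 39 L/min ÷ 60 = 0.65 L/s.
R = (PIP − Pplat)/V̇ = (18.0 − 11.8) / 0.65 = 6.2/0.65 = 9.538 cmH2O·s/L.
C = Vt/(Pplat − PEEP) = 470.0 / (11.8 − 5) = 470.0/6.8 = 69.118 mL/cmH2O.
τ = R × C = 9.538 × 0.06912 L/cmH2O = 0.6593 s.
Fraction remaining at end-expiration = e^(−Te/τ) = e^(−0.48/0.6593) = 0.4829 → 48.29%.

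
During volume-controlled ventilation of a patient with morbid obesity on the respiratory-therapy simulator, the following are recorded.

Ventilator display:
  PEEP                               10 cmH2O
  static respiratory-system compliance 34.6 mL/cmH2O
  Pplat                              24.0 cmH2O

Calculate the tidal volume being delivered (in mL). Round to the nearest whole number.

Vt = Cstat × (Pplat − PEEP) = 34.6 × (24.0 − 10) = 34.6 × 14.0 = 484.4 mL.

484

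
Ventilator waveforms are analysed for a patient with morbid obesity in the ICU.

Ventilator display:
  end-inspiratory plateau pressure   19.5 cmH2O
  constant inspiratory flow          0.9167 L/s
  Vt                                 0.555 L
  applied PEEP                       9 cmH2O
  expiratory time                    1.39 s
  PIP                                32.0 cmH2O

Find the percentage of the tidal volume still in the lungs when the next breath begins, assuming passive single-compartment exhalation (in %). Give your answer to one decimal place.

R = (PIP − Pplat)/V̇ = (32.0 − 19.5) / 0.9167 = 12.5/0.9167 = 13.636 cmH2O·s/L.
C = Vt/(Pplat − PEEP) = 555.0 / (19.5 − 9) = 555.0/10.5 = 52.857 mL/cmH2O.
τ = R × C = 13.636 × 0.05286 L/cmH2O = 0.7208 s.
Fraction remaining at end-expiration = e^(−Te/τ) = e^(−1.39/0.7208) = 0.1454 → 14.54%.

14.5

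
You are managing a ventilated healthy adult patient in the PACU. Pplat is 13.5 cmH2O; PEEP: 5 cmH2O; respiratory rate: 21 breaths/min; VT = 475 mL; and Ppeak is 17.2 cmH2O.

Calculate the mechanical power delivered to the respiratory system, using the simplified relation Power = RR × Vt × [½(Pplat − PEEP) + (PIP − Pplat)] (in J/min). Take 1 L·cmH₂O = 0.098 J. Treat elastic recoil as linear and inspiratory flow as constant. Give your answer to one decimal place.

Per-breath work = Vt × [½(Pplat−PEEP) + (PIP−Pplat)] = 0.475 × [0.5×8.5 + 3.7] = 0.475 × 7.95 = 3.776 L·cmH2O.
Power = 21 × 3.776 = 79.296 L·cmH2O/min.
× 0.098 J/(L·cmH2O) → 7.771 J/min.

7.8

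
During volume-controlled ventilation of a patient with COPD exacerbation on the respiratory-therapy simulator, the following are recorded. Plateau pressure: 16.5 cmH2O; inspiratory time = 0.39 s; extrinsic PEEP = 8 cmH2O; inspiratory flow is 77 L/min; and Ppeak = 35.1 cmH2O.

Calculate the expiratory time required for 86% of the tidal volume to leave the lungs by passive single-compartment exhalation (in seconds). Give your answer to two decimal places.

1.68

Flow: 77 L/min ÷ 60 = 1.2833 L/s.
Vt = flow × Ti = 1.2833 L/s × 0.39 s × 1000 mL/L = 500.49 mL.
R = (PIP − Pplat)/V̇ = (35.1 − 16.5) / 1.2833 = 18.6/1.2833 = 14.494 cmH2O·s/L.
C = Vt/(Pplat − PEEP) = 500.49 / (16.5 − 8) = 500.49/8.5 = 58.881 mL/cmH2O.
τ = R × C = 14.494 × 0.05888 L/cmH2O = 0.8534 s.
t = −τ·ln(1 − 0.86) = −0.8534·ln(0.14) = 1.678 s.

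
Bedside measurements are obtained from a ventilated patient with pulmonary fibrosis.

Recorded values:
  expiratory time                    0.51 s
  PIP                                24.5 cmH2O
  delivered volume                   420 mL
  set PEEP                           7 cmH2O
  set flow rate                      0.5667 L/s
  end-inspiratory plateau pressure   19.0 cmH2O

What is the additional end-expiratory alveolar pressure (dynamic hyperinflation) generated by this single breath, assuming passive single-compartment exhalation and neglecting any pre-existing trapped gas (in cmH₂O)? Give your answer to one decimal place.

R = (PIP − Pplat)/V̇ = (24.5 − 19.0) / 0.5667 = 5.5/0.5667 = 9.705 cmH2O·s/L.
C = Vt/(Pplat − PEEP) = 420.0 / (19.0 − 7) = 420.0/12.0 = 35.0 mL/cmH2O.
τ = R × C = 9.705 × 0.035 L/cmH2O = 0.3397 s.
Fraction remaining = e^(−Te/τ) = e^(−0.51/0.3397) = 0.2228; trapped volume = 420.0 × 0.2228 = 93.576 mL.
Additional alveolar pressure from trapping ≈ V_trapped / C = 93.576 / 35.0 = 2.674 cmH2O.

2.7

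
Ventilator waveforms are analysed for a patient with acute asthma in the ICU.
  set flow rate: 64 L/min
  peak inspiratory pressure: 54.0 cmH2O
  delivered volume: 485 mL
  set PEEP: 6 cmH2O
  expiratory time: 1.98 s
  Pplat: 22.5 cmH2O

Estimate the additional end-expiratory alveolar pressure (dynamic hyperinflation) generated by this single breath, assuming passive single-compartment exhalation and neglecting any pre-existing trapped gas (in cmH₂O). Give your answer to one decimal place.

Flow: 64 L/min ÷ 60 = 1.0667 L/s.
R = (PIP − Pplat)/V̇ = (54.0 − 22.5) / 1.0667 = 31.5/1.0667 = 29.53 cmH2O·s/L.
C = Vt/(Pplat − PEEP) = 485.0 / (22.5 − 6) = 485.0/16.5 = 29.394 mL/cmH2O.
τ = R × C = 29.53 × 0.02939 L/cmH2O = 0.8679 s.
Fraction remaining = e^(−Te/τ) = e^(−1.98/0.8679) = 0.1021; trapped volume = 485.0 × 0.1021 = 49.519 mL.
Additional alveolar pressure from trapping ≈ V_trapped / C = 49.519 / 29.394 = 1.685 cmH2O.

1.7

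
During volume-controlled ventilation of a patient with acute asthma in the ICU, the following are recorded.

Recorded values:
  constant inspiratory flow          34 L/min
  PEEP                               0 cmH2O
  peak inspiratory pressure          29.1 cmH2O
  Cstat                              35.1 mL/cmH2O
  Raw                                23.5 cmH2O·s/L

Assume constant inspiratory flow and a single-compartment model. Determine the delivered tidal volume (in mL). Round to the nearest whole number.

Flow: 34 L/min ÷ 60 = 0.5667 L/s.
Equation of motion (constant flow): PIP = Vt/C + R·V̇ + PEEP.
Vt/C = PIP − R·V̇ − PEEP = 29.1 − 13.317 − 0 = 15.783 cmH2O.
Vt = C × 15.783 = 35.1 × 15.783 = 553.98 mL.

554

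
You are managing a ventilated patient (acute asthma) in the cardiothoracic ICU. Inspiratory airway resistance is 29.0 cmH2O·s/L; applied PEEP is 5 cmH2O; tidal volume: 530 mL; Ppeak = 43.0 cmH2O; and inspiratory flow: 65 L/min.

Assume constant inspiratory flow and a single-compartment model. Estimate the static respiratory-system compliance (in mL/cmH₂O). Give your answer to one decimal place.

Flow: 65 L/min ÷ 60 = 1.0833 L/s.
Equation of motion (constant flow): PIP = Vt/C + R·V̇ + PEEP.
Vt/C = PIP − R·V̇ − PEEP = 43.0 − 29.0×1.0833 − 5 = 43.0 − 31.416 − 5 = 6.584 cmH2O.
C = Vt / 6.584 = 530 / 6.584 = 80.498 mL/cmH2O.

80.5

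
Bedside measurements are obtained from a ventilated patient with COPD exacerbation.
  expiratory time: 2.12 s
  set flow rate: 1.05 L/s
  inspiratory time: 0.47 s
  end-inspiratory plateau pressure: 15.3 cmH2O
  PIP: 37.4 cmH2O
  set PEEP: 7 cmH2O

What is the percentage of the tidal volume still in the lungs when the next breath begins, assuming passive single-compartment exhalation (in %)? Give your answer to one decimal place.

Vt = flow × Ti = 1.05 L/s × 0.47 s × 1000 mL/L = 493.5 mL.
R = (PIP − Pplat)/V̇ = (37.4 − 15.3) / 1.05 = 22.1/1.05 = 21.048 cmH2O·s/L.
C = Vt/(Pplat − PEEP) = 493.5 / (15.3 − 7) = 493.5/8.3 = 59.458 mL/cmH2O.
τ = R × C = 21.048 × 0.05946 L/cmH2O = 1.252 s.
Fraction remaining at end-expiration = e^(−Te/τ) = e^(−2.12/1.252) = 0.1839 → 18.39%.

18.4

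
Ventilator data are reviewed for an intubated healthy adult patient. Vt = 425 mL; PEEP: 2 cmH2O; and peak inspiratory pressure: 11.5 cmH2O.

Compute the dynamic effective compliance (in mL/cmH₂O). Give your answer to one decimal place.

Dynamic compliance = Vt / (PIP − PEEP) = 425 / (11.5 − 2) = 425 / 9.5 = 44.737 mL/cmH2O.

44.7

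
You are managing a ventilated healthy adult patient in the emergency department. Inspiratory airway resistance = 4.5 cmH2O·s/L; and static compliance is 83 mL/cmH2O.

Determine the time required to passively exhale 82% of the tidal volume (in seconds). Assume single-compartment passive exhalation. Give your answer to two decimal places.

τ = R × C = 4.5 × 83 mL/cmH2O = 4.5 × 0.083 L/cmH2O = 0.3735 s.
Exhaled fraction f = 1 − e^(−t/τ) → t = −τ·ln(1 − f) = −0.3735·ln(0.18) = 0.6405 s.

0.64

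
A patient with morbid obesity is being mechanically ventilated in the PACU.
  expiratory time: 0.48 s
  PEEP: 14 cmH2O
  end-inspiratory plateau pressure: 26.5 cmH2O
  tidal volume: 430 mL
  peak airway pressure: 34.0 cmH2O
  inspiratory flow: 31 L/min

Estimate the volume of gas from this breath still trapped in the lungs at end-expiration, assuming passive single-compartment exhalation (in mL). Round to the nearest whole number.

Flow: 31 L/min ÷ 60 = 0.5167 L/s.
R = (PIP − Pplat)/V̇ = (34.0 − 26.5) / 0.5167 = 7.5/0.5167 = 14.515 cmH2O·s/L.
C = Vt/(Pplat − PEEP) = 430.0 / (26.5 − 14) = 430.0/12.5 = 34.4 mL/cmH2O.
τ = R × C = 14.515 × 0.0344 L/cmH2O = 0.4993 s.
Fraction remaining = e^(−Te/τ) = e^(−0.48/0.4993) = 0.3824.
Trapped volume = 430.0 × 0.3824 = 164.43 mL.

164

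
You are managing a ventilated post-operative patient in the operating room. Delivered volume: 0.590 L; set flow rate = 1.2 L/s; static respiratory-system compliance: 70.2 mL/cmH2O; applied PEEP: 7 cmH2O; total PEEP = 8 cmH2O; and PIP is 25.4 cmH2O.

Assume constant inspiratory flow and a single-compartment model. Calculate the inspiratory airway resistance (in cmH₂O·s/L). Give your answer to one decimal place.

7.5

Total PEEP = 8 cmH2O (set 7 + intrinsic 1); this is the baseline alveolar pressure.
Equation of motion (constant flow): PIP = Vt/C + R·V̇ + PEEP.
R·V̇ = PIP − Vt/C − PEEP = 25.4 − 590/70.2 − 8 = 25.4 − 8.405 − 8 = 8.995 cmH2O.
R = 8.995 / 1.2 = 7.496 cmH2O·s/L.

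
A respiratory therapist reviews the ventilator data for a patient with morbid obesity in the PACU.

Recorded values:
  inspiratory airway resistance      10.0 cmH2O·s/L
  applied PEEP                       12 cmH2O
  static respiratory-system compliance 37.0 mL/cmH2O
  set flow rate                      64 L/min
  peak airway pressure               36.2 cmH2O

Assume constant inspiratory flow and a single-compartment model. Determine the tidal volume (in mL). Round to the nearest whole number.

501

Flow: 64 L/min ÷ 60 = 1.0667 L/s.
Equation of motion (constant flow): PIP = Vt/C + R·V̇ + PEEP.
Vt/C = PIP − R·V̇ − PEEP = 36.2 − 10.667 − 12 = 13.533 cmH2O.
Vt = C × 13.533 = 37.0 × 13.533 = 500.72 mL.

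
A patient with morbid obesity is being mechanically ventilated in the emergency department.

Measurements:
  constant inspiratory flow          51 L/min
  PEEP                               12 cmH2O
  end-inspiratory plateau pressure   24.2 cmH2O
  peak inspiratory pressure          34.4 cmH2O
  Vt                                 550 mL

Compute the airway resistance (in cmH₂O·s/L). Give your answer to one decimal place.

12.0

Flow: 51 L/min ÷ 60 = 0.85 L/s.
Raw = (PIP − Pplat) / flow = (34.4 − 24.2) / 0.85 = 10.2 / 0.85 = 12.0 cmH2O·s/L.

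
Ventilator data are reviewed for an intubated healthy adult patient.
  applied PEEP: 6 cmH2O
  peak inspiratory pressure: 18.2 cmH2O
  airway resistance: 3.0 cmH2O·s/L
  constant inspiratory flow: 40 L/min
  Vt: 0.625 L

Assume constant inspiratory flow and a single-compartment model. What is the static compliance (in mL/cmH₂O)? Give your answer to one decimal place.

61.3

Flow: 40 L/min ÷ 60 = 0.6667 L/s.
Equation of motion (constant flow): PIP = Vt/C + R·V̇ + PEEP.
Vt/C = PIP − R·V̇ − PEEP = 18.2 − 3.0×0.6667 − 6 = 18.2 − 2.0 − 6 = 10.2 cmH2O.
C = Vt / 10.2 = 625 / 10.2 = 61.275 mL/cmH2O.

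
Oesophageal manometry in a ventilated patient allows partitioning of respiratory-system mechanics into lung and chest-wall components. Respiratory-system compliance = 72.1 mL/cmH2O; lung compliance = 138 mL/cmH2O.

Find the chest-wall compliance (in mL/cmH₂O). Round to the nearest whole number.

151

1/Ccw = 1/Crs − 1/CL.
1/Ccw = 1/72.1 − 1/138 = 0.006623.
Ccw = 150.99 mL/cmH2O.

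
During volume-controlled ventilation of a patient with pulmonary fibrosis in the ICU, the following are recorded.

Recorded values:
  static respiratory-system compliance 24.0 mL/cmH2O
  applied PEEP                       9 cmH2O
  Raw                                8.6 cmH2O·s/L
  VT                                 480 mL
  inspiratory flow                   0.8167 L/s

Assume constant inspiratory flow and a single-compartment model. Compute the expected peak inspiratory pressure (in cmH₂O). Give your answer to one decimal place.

Equation of motion (constant flow): PIP = Vt/C + R·V̇ + PEEP.
PIP = 480/24.0 + 8.6×0.8167 + 9 = 20.0 + 7.024 + 9 = 36.024 cmH2O.

36.0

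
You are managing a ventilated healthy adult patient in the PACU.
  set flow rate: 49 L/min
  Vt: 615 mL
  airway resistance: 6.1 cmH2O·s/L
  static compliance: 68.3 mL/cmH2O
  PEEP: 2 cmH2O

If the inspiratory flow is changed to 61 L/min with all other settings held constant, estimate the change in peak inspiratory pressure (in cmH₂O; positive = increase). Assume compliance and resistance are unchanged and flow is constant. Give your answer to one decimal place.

Flow: 49 L/min ÷ 60 = 0.8167 L/s.
New flow: 61 L/min ÷ 60 = 1.0167 L/s.
PIP = Vt/C + R·V̇ + PEEP (constant-flow equation of motion).
Only the resistive term changes: ΔPIP = R × ΔV̇ = 6.1 × (1.0167 − 0.8167) = 6.1 × 0.2 = 1.22 cmH2O.

1.2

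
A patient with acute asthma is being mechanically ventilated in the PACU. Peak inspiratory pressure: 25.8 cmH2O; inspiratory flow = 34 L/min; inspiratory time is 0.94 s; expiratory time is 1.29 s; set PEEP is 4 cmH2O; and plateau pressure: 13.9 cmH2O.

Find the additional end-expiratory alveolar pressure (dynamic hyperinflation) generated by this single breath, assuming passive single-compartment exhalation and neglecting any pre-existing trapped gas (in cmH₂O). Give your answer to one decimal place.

Flow: 34 L/min ÷ 60 = 0.5667 L/s.
Vt = flow × Ti = 0.5667 L/s × 0.94 s × 1000 mL/L = 532.7 mL.
R = (PIP − Pplat)/V̇ = (25.8 − 13.9) / 0.5667 = 11.9/0.5667 = 20.999 cmH2O·s/L.
C = Vt/(Pplat − PEEP) = 532.7 / (13.9 − 4) = 532.7/9.9 = 53.808 mL/cmH2O.
τ = R × C = 20.999 × 0.05381 L/cmH2O = 1.13 s.
Fraction remaining = e^(−Te/τ) = e^(−1.29/1.13) = 0.3193; trapped volume = 532.7 × 0.3193 = 170.09 mL.
Additional alveolar pressure from trapping ≈ V_trapped / C = 170.09 / 53.808 = 3.161 cmH2O.

3.2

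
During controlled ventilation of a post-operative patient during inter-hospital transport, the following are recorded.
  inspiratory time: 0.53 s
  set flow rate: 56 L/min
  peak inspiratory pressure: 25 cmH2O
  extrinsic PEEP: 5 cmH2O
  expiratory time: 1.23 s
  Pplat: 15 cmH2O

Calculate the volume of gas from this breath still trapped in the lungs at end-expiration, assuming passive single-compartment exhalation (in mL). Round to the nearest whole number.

Flow: 56 L/min ÷ 60 = 0.9333 L/s.
Vt = flow × Ti = 0.9333 L/s × 0.53 s × 1000 mL/L = 494.65 mL.
R = (PIP − Pplat)/V̇ = (25 − 15) / 0.9333 = 10.0/0.9333 = 10.715 cmH2O·s/L.
C = Vt/(Pplat − PEEP) = 494.65 / (15 − 5) = 494.65/10.0 = 49.465 mL/cmH2O.
τ = R × C = 10.715 × 0.04947 L/cmH2O = 0.5301 s.
Fraction remaining = e^(−Te/τ) = e^(−1.23/0.5301) = 0.09824.
Trapped volume = 494.65 × 0.09824 = 48.594 mL.

49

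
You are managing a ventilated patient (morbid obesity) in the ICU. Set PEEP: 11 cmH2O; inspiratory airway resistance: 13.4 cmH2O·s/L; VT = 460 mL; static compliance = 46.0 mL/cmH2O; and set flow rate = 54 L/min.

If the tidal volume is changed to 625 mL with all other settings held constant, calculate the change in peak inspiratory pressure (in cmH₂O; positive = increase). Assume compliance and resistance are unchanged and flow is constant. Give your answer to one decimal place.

3.6

PIP = Vt/C + R·V̇ + PEEP (constant-flow equation of motion).
Only the elastic term changes: ΔPIP = ΔVt / C = (625 − 460) / 46.0 = 3.587 cmH2O.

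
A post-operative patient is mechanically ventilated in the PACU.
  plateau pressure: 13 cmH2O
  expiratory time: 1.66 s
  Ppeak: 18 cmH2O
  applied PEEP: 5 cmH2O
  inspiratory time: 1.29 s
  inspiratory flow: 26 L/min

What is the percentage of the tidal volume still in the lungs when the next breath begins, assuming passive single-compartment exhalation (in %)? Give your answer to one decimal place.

12.8

Flow: 26 L/min ÷ 60 = 0.4333 L/s.
Vt = flow × Ti = 0.4333 L/s × 1.29 s × 1000 mL/L = 558.96 mL.
R = (PIP − Pplat)/V̇ = (18 − 13) / 0.4333 = 5.0/0.4333 = 11.539 cmH2O·s/L.
C = Vt/(Pplat − PEEP) = 558.96 / (13 − 5) = 558.96/8.0 = 69.87 mL/cmH2O.
τ = R × C = 11.539 × 0.06987 L/cmH2O = 0.8062 s.
Fraction remaining at end-expiration = e^(−Te/τ) = e^(−1.66/0.8062) = 0.1276 → 12.76%.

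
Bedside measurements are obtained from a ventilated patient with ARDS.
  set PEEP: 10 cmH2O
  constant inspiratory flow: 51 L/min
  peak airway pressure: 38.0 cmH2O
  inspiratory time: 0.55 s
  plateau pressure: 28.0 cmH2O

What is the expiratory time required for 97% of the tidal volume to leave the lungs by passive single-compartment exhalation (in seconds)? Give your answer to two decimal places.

Flow: 51 L/min ÷ 60 = 0.85 L/s.
Vt = flow × Ti = 0.85 L/s × 0.55 s × 1000 mL/L = 467.5 mL.
R = (PIP − Pplat)/V̇ = (38.0 − 28.0) / 0.85 = 10.0/0.85 = 11.765 cmH2O·s/L.
C = Vt/(Pplat − PEEP) = 467.5 / (28.0 − 10) = 467.5/18.0 = 25.972 mL/cmH2O.
τ = R × C = 11.765 × 0.02597 L/cmH2O = 0.3055 s.
t = −τ·ln(1 − 0.97) = −0.3055·ln(0.03) = 1.071 s.

1.07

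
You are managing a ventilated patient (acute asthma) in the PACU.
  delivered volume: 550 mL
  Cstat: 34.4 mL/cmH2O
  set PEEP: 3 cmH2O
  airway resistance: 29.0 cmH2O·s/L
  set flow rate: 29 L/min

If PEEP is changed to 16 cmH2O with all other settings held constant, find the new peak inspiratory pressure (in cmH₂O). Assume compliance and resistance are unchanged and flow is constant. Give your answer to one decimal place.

Flow: 29 L/min ÷ 60 = 0.4833 L/s.
PIP = Vt/C + R·V̇ + PEEP (constant-flow equation of motion).
Only the baseline term changes: ΔPIP = ΔPEEP = 16 − 3 = 13.0 cmH2O.
Original PIP = 550/34.4 + 29.0×0.4833 + 3 = 33.004 cmH2O; new PIP = 33.004 + (13.0) = 46.004 cmH2O.

46.0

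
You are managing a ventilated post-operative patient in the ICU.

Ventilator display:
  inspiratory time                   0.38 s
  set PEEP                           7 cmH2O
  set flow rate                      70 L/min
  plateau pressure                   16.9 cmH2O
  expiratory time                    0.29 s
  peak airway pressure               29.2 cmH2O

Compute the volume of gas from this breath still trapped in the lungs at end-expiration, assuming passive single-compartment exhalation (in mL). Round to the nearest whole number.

Flow: 70 L/min ÷ 60 = 1.1667 L/s.
Vt = flow × Ti = 1.1667 L/s × 0.38 s × 1000 mL/L = 443.35 mL.
R = (PIP − Pplat)/V̇ = (29.2 − 16.9) / 1.1667 = 12.3/1.1667 = 10.543 cmH2O·s/L.
C = Vt/(Pplat − PEEP) = 443.35 / (16.9 − 7) = 443.35/9.9 = 44.783 mL/cmH2O.
τ = R × C = 10.543 × 0.04478 L/cmH2O = 0.4721 s.
Fraction remaining = e^(−Te/τ) = e^(−0.29/0.4721) = 0.541.
Trapped volume = 443.35 × 0.541 = 239.85 mL.

240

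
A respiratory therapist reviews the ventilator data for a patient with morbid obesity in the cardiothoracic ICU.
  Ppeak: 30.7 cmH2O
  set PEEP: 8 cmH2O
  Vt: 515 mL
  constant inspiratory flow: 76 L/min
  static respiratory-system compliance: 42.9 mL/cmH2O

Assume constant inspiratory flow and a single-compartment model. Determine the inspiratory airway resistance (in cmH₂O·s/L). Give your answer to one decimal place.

8.4

Flow: 76 L/min ÷ 60 = 1.2667 L/s.
Equation of motion (constant flow): PIP = Vt/C + R·V̇ + PEEP.
R·V̇ = PIP − Vt/C − PEEP = 30.7 − 515/42.9 − 8 = 30.7 − 12.005 − 8 = 10.695 cmH2O.
R = 10.695 / 1.2667 = 8.443 cmH2O·s/L.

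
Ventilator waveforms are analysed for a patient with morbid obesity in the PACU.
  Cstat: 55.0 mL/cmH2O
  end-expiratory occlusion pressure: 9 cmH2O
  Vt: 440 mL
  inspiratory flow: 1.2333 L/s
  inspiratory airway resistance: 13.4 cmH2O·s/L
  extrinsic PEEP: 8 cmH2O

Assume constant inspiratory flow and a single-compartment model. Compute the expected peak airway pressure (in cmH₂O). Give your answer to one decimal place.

33.5

Total PEEP = 9 cmH2O (set 8 + intrinsic 1); this is the baseline alveolar pressure.
Equation of motion (constant flow): PIP = Vt/C + R·V̇ + PEEP.
PIP = 440/55.0 + 13.4×1.2333 + 9 = 8.0 + 16.526 + 9 = 33.526 cmH2O.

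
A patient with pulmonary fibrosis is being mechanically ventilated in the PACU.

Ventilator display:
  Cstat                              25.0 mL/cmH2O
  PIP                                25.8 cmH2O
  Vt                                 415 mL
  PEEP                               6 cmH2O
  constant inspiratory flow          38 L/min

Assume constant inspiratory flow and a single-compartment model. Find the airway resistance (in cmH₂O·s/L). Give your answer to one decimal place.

5.1

Flow: 38 L/min ÷ 60 = 0.6333 L/s.
Equation of motion (constant flow): PIP = Vt/C + R·V̇ + PEEP.
R·V̇ = PIP − Vt/C − PEEP = 25.8 − 415/25.0 − 6 = 25.8 − 16.6 − 6 = 3.2 cmH2O.
R = 3.2 / 0.6333 = 5.053 cmH2O·s/L.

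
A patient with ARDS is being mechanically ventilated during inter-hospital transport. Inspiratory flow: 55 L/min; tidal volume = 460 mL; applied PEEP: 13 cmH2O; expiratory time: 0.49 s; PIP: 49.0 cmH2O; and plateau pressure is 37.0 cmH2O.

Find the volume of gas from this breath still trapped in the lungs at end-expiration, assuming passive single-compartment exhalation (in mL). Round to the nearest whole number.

65

Flow: 55 L/min ÷ 60 = 0.9167 L/s.
R = (PIP − Pplat)/V̇ = (49.0 − 37.0) / 0.9167 = 12.0/0.9167 = 13.09 cmH2O·s/L.
C = Vt/(Pplat − PEEP) = 460.0 / (37.0 − 13) = 460.0/24.0 = 19.167 mL/cmH2O.
τ = R × C = 13.09 × 0.01917 L/cmH2O = 0.2509 s.
Fraction remaining = e^(−Te/τ) = e^(−0.49/0.2509) = 0.1419.
Trapped volume = 460.0 × 0.1419 = 65.274 mL.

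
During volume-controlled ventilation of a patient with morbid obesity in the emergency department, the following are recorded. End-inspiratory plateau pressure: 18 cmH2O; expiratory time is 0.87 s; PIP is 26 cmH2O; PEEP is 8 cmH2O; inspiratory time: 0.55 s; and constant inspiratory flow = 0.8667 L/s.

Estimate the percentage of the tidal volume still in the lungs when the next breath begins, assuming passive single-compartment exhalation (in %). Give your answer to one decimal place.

Vt = flow × Ti = 0.8667 L/s × 0.55 s × 1000 mL/L = 476.69 mL.
R = (PIP − Pplat)/V̇ = (26 − 18) / 0.8667 = 8.0/0.8667 = 9.23 cmH2O·s/L.
C = Vt/(Pplat − PEEP) = 476.69 / (18 − 8) = 476.69/10.0 = 47.669 mL/cmH2O.
τ = R × C = 9.23 × 0.04767 L/cmH2O = 0.44 s.
Fraction remaining at end-expiration = e^(−Te/τ) = e^(−0.87/0.44) = 0.1384 → 13.84%.

13.8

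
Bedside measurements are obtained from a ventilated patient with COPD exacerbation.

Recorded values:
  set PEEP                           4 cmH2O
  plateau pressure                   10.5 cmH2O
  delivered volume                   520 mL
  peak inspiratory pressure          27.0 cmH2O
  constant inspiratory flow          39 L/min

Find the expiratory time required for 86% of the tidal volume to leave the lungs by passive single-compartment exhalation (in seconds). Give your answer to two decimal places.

Flow: 39 L/min ÷ 60 = 0.65 L/s.
R = (PIP − Pplat)/V̇ = (27.0 − 10.5) / 0.65 = 16.5/0.65 = 25.385 cmH2O·s/L.
C = Vt/(Pplat − PEEP) = 520.0 / (10.5 − 4) = 520.0/6.5 = 80.0 mL/cmH2O.
τ = R × C = 25.385 × 0.08 L/cmH2O = 2.031 s.
t = −τ·ln(1 − 0.86) = −2.031·ln(0.14) = 3.993 s.

3.99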